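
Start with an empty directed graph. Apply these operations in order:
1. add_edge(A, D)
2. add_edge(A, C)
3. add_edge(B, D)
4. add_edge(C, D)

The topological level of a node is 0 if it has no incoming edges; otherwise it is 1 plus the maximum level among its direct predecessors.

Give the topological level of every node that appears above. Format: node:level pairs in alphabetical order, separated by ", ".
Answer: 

Answer: A:0, B:0, C:1, D:2

Derivation:
Op 1: add_edge(A, D). Edges now: 1
Op 2: add_edge(A, C). Edges now: 2
Op 3: add_edge(B, D). Edges now: 3
Op 4: add_edge(C, D). Edges now: 4
Compute levels (Kahn BFS):
  sources (in-degree 0): A, B
  process A: level=0
    A->C: in-degree(C)=0, level(C)=1, enqueue
    A->D: in-degree(D)=2, level(D)>=1
  process B: level=0
    B->D: in-degree(D)=1, level(D)>=1
  process C: level=1
    C->D: in-degree(D)=0, level(D)=2, enqueue
  process D: level=2
All levels: A:0, B:0, C:1, D:2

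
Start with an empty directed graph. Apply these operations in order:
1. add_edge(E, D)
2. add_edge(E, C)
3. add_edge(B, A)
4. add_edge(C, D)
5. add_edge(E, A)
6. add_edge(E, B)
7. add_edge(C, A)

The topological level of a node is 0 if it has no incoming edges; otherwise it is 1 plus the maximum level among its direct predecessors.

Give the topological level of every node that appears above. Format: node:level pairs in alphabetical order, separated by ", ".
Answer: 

Answer: A:2, B:1, C:1, D:2, E:0

Derivation:
Op 1: add_edge(E, D). Edges now: 1
Op 2: add_edge(E, C). Edges now: 2
Op 3: add_edge(B, A). Edges now: 3
Op 4: add_edge(C, D). Edges now: 4
Op 5: add_edge(E, A). Edges now: 5
Op 6: add_edge(E, B). Edges now: 6
Op 7: add_edge(C, A). Edges now: 7
Compute levels (Kahn BFS):
  sources (in-degree 0): E
  process E: level=0
    E->A: in-degree(A)=2, level(A)>=1
    E->B: in-degree(B)=0, level(B)=1, enqueue
    E->C: in-degree(C)=0, level(C)=1, enqueue
    E->D: in-degree(D)=1, level(D)>=1
  process B: level=1
    B->A: in-degree(A)=1, level(A)>=2
  process C: level=1
    C->A: in-degree(A)=0, level(A)=2, enqueue
    C->D: in-degree(D)=0, level(D)=2, enqueue
  process A: level=2
  process D: level=2
All levels: A:2, B:1, C:1, D:2, E:0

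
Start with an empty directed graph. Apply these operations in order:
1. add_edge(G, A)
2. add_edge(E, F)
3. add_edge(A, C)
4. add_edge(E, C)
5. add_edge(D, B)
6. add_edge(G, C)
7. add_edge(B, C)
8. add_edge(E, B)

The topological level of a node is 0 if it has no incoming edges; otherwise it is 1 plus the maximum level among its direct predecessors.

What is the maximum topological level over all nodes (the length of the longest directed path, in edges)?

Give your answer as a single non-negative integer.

Answer: 2

Derivation:
Op 1: add_edge(G, A). Edges now: 1
Op 2: add_edge(E, F). Edges now: 2
Op 3: add_edge(A, C). Edges now: 3
Op 4: add_edge(E, C). Edges now: 4
Op 5: add_edge(D, B). Edges now: 5
Op 6: add_edge(G, C). Edges now: 6
Op 7: add_edge(B, C). Edges now: 7
Op 8: add_edge(E, B). Edges now: 8
Compute levels (Kahn BFS):
  sources (in-degree 0): D, E, G
  process D: level=0
    D->B: in-degree(B)=1, level(B)>=1
  process E: level=0
    E->B: in-degree(B)=0, level(B)=1, enqueue
    E->C: in-degree(C)=3, level(C)>=1
    E->F: in-degree(F)=0, level(F)=1, enqueue
  process G: level=0
    G->A: in-degree(A)=0, level(A)=1, enqueue
    G->C: in-degree(C)=2, level(C)>=1
  process B: level=1
    B->C: in-degree(C)=1, level(C)>=2
  process F: level=1
  process A: level=1
    A->C: in-degree(C)=0, level(C)=2, enqueue
  process C: level=2
All levels: A:1, B:1, C:2, D:0, E:0, F:1, G:0
max level = 2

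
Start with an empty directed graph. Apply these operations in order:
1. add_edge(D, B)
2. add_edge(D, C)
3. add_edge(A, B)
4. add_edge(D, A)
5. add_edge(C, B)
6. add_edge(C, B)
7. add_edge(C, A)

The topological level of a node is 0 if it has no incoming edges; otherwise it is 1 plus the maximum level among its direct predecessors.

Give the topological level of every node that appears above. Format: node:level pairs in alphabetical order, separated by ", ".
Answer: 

Answer: A:2, B:3, C:1, D:0

Derivation:
Op 1: add_edge(D, B). Edges now: 1
Op 2: add_edge(D, C). Edges now: 2
Op 3: add_edge(A, B). Edges now: 3
Op 4: add_edge(D, A). Edges now: 4
Op 5: add_edge(C, B). Edges now: 5
Op 6: add_edge(C, B) (duplicate, no change). Edges now: 5
Op 7: add_edge(C, A). Edges now: 6
Compute levels (Kahn BFS):
  sources (in-degree 0): D
  process D: level=0
    D->A: in-degree(A)=1, level(A)>=1
    D->B: in-degree(B)=2, level(B)>=1
    D->C: in-degree(C)=0, level(C)=1, enqueue
  process C: level=1
    C->A: in-degree(A)=0, level(A)=2, enqueue
    C->B: in-degree(B)=1, level(B)>=2
  process A: level=2
    A->B: in-degree(B)=0, level(B)=3, enqueue
  process B: level=3
All levels: A:2, B:3, C:1, D:0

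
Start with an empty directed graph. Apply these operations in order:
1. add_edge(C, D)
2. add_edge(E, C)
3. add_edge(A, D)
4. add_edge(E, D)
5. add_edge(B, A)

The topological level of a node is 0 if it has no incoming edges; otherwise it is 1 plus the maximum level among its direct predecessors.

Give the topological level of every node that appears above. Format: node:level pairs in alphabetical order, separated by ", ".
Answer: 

Answer: A:1, B:0, C:1, D:2, E:0

Derivation:
Op 1: add_edge(C, D). Edges now: 1
Op 2: add_edge(E, C). Edges now: 2
Op 3: add_edge(A, D). Edges now: 3
Op 4: add_edge(E, D). Edges now: 4
Op 5: add_edge(B, A). Edges now: 5
Compute levels (Kahn BFS):
  sources (in-degree 0): B, E
  process B: level=0
    B->A: in-degree(A)=0, level(A)=1, enqueue
  process E: level=0
    E->C: in-degree(C)=0, level(C)=1, enqueue
    E->D: in-degree(D)=2, level(D)>=1
  process A: level=1
    A->D: in-degree(D)=1, level(D)>=2
  process C: level=1
    C->D: in-degree(D)=0, level(D)=2, enqueue
  process D: level=2
All levels: A:1, B:0, C:1, D:2, E:0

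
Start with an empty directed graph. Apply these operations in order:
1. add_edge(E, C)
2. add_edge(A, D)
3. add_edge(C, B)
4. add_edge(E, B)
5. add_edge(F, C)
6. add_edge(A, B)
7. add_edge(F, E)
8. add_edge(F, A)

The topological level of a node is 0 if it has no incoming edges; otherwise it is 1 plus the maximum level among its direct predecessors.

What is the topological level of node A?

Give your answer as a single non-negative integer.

Op 1: add_edge(E, C). Edges now: 1
Op 2: add_edge(A, D). Edges now: 2
Op 3: add_edge(C, B). Edges now: 3
Op 4: add_edge(E, B). Edges now: 4
Op 5: add_edge(F, C). Edges now: 5
Op 6: add_edge(A, B). Edges now: 6
Op 7: add_edge(F, E). Edges now: 7
Op 8: add_edge(F, A). Edges now: 8
Compute levels (Kahn BFS):
  sources (in-degree 0): F
  process F: level=0
    F->A: in-degree(A)=0, level(A)=1, enqueue
    F->C: in-degree(C)=1, level(C)>=1
    F->E: in-degree(E)=0, level(E)=1, enqueue
  process A: level=1
    A->B: in-degree(B)=2, level(B)>=2
    A->D: in-degree(D)=0, level(D)=2, enqueue
  process E: level=1
    E->B: in-degree(B)=1, level(B)>=2
    E->C: in-degree(C)=0, level(C)=2, enqueue
  process D: level=2
  process C: level=2
    C->B: in-degree(B)=0, level(B)=3, enqueue
  process B: level=3
All levels: A:1, B:3, C:2, D:2, E:1, F:0
level(A) = 1

Answer: 1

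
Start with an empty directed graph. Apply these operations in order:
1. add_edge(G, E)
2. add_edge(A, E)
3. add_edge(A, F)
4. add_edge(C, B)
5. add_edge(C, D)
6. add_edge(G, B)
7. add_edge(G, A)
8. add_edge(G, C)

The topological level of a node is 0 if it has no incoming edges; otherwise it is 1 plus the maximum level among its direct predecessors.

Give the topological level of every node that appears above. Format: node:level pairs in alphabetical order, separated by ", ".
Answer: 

Answer: A:1, B:2, C:1, D:2, E:2, F:2, G:0

Derivation:
Op 1: add_edge(G, E). Edges now: 1
Op 2: add_edge(A, E). Edges now: 2
Op 3: add_edge(A, F). Edges now: 3
Op 4: add_edge(C, B). Edges now: 4
Op 5: add_edge(C, D). Edges now: 5
Op 6: add_edge(G, B). Edges now: 6
Op 7: add_edge(G, A). Edges now: 7
Op 8: add_edge(G, C). Edges now: 8
Compute levels (Kahn BFS):
  sources (in-degree 0): G
  process G: level=0
    G->A: in-degree(A)=0, level(A)=1, enqueue
    G->B: in-degree(B)=1, level(B)>=1
    G->C: in-degree(C)=0, level(C)=1, enqueue
    G->E: in-degree(E)=1, level(E)>=1
  process A: level=1
    A->E: in-degree(E)=0, level(E)=2, enqueue
    A->F: in-degree(F)=0, level(F)=2, enqueue
  process C: level=1
    C->B: in-degree(B)=0, level(B)=2, enqueue
    C->D: in-degree(D)=0, level(D)=2, enqueue
  process E: level=2
  process F: level=2
  process B: level=2
  process D: level=2
All levels: A:1, B:2, C:1, D:2, E:2, F:2, G:0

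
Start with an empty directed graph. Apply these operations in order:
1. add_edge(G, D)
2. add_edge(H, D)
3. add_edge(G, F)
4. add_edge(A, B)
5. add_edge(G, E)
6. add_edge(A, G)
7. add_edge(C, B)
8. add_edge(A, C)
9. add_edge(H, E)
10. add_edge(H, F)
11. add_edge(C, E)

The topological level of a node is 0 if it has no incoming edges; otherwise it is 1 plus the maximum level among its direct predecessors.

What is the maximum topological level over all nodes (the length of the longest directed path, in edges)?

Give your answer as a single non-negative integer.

Op 1: add_edge(G, D). Edges now: 1
Op 2: add_edge(H, D). Edges now: 2
Op 3: add_edge(G, F). Edges now: 3
Op 4: add_edge(A, B). Edges now: 4
Op 5: add_edge(G, E). Edges now: 5
Op 6: add_edge(A, G). Edges now: 6
Op 7: add_edge(C, B). Edges now: 7
Op 8: add_edge(A, C). Edges now: 8
Op 9: add_edge(H, E). Edges now: 9
Op 10: add_edge(H, F). Edges now: 10
Op 11: add_edge(C, E). Edges now: 11
Compute levels (Kahn BFS):
  sources (in-degree 0): A, H
  process A: level=0
    A->B: in-degree(B)=1, level(B)>=1
    A->C: in-degree(C)=0, level(C)=1, enqueue
    A->G: in-degree(G)=0, level(G)=1, enqueue
  process H: level=0
    H->D: in-degree(D)=1, level(D)>=1
    H->E: in-degree(E)=2, level(E)>=1
    H->F: in-degree(F)=1, level(F)>=1
  process C: level=1
    C->B: in-degree(B)=0, level(B)=2, enqueue
    C->E: in-degree(E)=1, level(E)>=2
  process G: level=1
    G->D: in-degree(D)=0, level(D)=2, enqueue
    G->E: in-degree(E)=0, level(E)=2, enqueue
    G->F: in-degree(F)=0, level(F)=2, enqueue
  process B: level=2
  process D: level=2
  process E: level=2
  process F: level=2
All levels: A:0, B:2, C:1, D:2, E:2, F:2, G:1, H:0
max level = 2

Answer: 2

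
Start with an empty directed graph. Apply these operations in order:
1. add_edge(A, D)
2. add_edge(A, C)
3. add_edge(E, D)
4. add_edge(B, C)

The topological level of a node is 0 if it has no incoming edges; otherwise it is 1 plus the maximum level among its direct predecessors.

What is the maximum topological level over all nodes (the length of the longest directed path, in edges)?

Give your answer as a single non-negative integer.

Answer: 1

Derivation:
Op 1: add_edge(A, D). Edges now: 1
Op 2: add_edge(A, C). Edges now: 2
Op 3: add_edge(E, D). Edges now: 3
Op 4: add_edge(B, C). Edges now: 4
Compute levels (Kahn BFS):
  sources (in-degree 0): A, B, E
  process A: level=0
    A->C: in-degree(C)=1, level(C)>=1
    A->D: in-degree(D)=1, level(D)>=1
  process B: level=0
    B->C: in-degree(C)=0, level(C)=1, enqueue
  process E: level=0
    E->D: in-degree(D)=0, level(D)=1, enqueue
  process C: level=1
  process D: level=1
All levels: A:0, B:0, C:1, D:1, E:0
max level = 1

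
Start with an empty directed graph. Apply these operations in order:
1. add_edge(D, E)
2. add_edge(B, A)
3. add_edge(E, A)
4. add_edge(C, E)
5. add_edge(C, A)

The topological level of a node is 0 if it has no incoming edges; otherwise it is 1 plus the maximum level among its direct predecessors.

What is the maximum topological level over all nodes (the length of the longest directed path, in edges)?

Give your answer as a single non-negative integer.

Answer: 2

Derivation:
Op 1: add_edge(D, E). Edges now: 1
Op 2: add_edge(B, A). Edges now: 2
Op 3: add_edge(E, A). Edges now: 3
Op 4: add_edge(C, E). Edges now: 4
Op 5: add_edge(C, A). Edges now: 5
Compute levels (Kahn BFS):
  sources (in-degree 0): B, C, D
  process B: level=0
    B->A: in-degree(A)=2, level(A)>=1
  process C: level=0
    C->A: in-degree(A)=1, level(A)>=1
    C->E: in-degree(E)=1, level(E)>=1
  process D: level=0
    D->E: in-degree(E)=0, level(E)=1, enqueue
  process E: level=1
    E->A: in-degree(A)=0, level(A)=2, enqueue
  process A: level=2
All levels: A:2, B:0, C:0, D:0, E:1
max level = 2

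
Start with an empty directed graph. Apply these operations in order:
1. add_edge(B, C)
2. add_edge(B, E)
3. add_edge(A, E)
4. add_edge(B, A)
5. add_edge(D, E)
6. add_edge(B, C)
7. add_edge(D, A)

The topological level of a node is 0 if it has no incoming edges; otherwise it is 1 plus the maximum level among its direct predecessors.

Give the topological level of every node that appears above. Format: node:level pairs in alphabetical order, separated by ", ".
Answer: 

Answer: A:1, B:0, C:1, D:0, E:2

Derivation:
Op 1: add_edge(B, C). Edges now: 1
Op 2: add_edge(B, E). Edges now: 2
Op 3: add_edge(A, E). Edges now: 3
Op 4: add_edge(B, A). Edges now: 4
Op 5: add_edge(D, E). Edges now: 5
Op 6: add_edge(B, C) (duplicate, no change). Edges now: 5
Op 7: add_edge(D, A). Edges now: 6
Compute levels (Kahn BFS):
  sources (in-degree 0): B, D
  process B: level=0
    B->A: in-degree(A)=1, level(A)>=1
    B->C: in-degree(C)=0, level(C)=1, enqueue
    B->E: in-degree(E)=2, level(E)>=1
  process D: level=0
    D->A: in-degree(A)=0, level(A)=1, enqueue
    D->E: in-degree(E)=1, level(E)>=1
  process C: level=1
  process A: level=1
    A->E: in-degree(E)=0, level(E)=2, enqueue
  process E: level=2
All levels: A:1, B:0, C:1, D:0, E:2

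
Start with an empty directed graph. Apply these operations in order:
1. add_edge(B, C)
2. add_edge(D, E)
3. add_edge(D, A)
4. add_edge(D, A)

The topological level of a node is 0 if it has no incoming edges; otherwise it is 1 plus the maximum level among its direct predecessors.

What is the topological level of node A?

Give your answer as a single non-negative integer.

Answer: 1

Derivation:
Op 1: add_edge(B, C). Edges now: 1
Op 2: add_edge(D, E). Edges now: 2
Op 3: add_edge(D, A). Edges now: 3
Op 4: add_edge(D, A) (duplicate, no change). Edges now: 3
Compute levels (Kahn BFS):
  sources (in-degree 0): B, D
  process B: level=0
    B->C: in-degree(C)=0, level(C)=1, enqueue
  process D: level=0
    D->A: in-degree(A)=0, level(A)=1, enqueue
    D->E: in-degree(E)=0, level(E)=1, enqueue
  process C: level=1
  process A: level=1
  process E: level=1
All levels: A:1, B:0, C:1, D:0, E:1
level(A) = 1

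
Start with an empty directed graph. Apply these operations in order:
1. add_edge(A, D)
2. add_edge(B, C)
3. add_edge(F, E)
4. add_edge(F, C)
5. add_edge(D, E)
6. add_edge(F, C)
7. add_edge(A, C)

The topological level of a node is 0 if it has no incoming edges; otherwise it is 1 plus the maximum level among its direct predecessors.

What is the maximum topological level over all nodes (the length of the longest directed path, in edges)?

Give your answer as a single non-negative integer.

Op 1: add_edge(A, D). Edges now: 1
Op 2: add_edge(B, C). Edges now: 2
Op 3: add_edge(F, E). Edges now: 3
Op 4: add_edge(F, C). Edges now: 4
Op 5: add_edge(D, E). Edges now: 5
Op 6: add_edge(F, C) (duplicate, no change). Edges now: 5
Op 7: add_edge(A, C). Edges now: 6
Compute levels (Kahn BFS):
  sources (in-degree 0): A, B, F
  process A: level=0
    A->C: in-degree(C)=2, level(C)>=1
    A->D: in-degree(D)=0, level(D)=1, enqueue
  process B: level=0
    B->C: in-degree(C)=1, level(C)>=1
  process F: level=0
    F->C: in-degree(C)=0, level(C)=1, enqueue
    F->E: in-degree(E)=1, level(E)>=1
  process D: level=1
    D->E: in-degree(E)=0, level(E)=2, enqueue
  process C: level=1
  process E: level=2
All levels: A:0, B:0, C:1, D:1, E:2, F:0
max level = 2

Answer: 2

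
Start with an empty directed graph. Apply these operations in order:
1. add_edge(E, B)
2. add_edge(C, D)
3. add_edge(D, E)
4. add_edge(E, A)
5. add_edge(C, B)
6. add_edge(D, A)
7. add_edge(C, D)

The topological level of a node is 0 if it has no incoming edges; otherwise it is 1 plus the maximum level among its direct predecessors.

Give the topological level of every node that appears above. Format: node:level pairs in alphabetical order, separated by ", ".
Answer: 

Op 1: add_edge(E, B). Edges now: 1
Op 2: add_edge(C, D). Edges now: 2
Op 3: add_edge(D, E). Edges now: 3
Op 4: add_edge(E, A). Edges now: 4
Op 5: add_edge(C, B). Edges now: 5
Op 6: add_edge(D, A). Edges now: 6
Op 7: add_edge(C, D) (duplicate, no change). Edges now: 6
Compute levels (Kahn BFS):
  sources (in-degree 0): C
  process C: level=0
    C->B: in-degree(B)=1, level(B)>=1
    C->D: in-degree(D)=0, level(D)=1, enqueue
  process D: level=1
    D->A: in-degree(A)=1, level(A)>=2
    D->E: in-degree(E)=0, level(E)=2, enqueue
  process E: level=2
    E->A: in-degree(A)=0, level(A)=3, enqueue
    E->B: in-degree(B)=0, level(B)=3, enqueue
  process A: level=3
  process B: level=3
All levels: A:3, B:3, C:0, D:1, E:2

Answer: A:3, B:3, C:0, D:1, E:2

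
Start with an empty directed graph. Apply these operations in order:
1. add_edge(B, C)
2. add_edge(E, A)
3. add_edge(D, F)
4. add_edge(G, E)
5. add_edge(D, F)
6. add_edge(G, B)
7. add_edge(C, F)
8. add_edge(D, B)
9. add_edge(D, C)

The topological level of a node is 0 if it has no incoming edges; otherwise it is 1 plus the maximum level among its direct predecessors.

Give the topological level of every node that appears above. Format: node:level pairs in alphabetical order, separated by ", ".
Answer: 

Op 1: add_edge(B, C). Edges now: 1
Op 2: add_edge(E, A). Edges now: 2
Op 3: add_edge(D, F). Edges now: 3
Op 4: add_edge(G, E). Edges now: 4
Op 5: add_edge(D, F) (duplicate, no change). Edges now: 4
Op 6: add_edge(G, B). Edges now: 5
Op 7: add_edge(C, F). Edges now: 6
Op 8: add_edge(D, B). Edges now: 7
Op 9: add_edge(D, C). Edges now: 8
Compute levels (Kahn BFS):
  sources (in-degree 0): D, G
  process D: level=0
    D->B: in-degree(B)=1, level(B)>=1
    D->C: in-degree(C)=1, level(C)>=1
    D->F: in-degree(F)=1, level(F)>=1
  process G: level=0
    G->B: in-degree(B)=0, level(B)=1, enqueue
    G->E: in-degree(E)=0, level(E)=1, enqueue
  process B: level=1
    B->C: in-degree(C)=0, level(C)=2, enqueue
  process E: level=1
    E->A: in-degree(A)=0, level(A)=2, enqueue
  process C: level=2
    C->F: in-degree(F)=0, level(F)=3, enqueue
  process A: level=2
  process F: level=3
All levels: A:2, B:1, C:2, D:0, E:1, F:3, G:0

Answer: A:2, B:1, C:2, D:0, E:1, F:3, G:0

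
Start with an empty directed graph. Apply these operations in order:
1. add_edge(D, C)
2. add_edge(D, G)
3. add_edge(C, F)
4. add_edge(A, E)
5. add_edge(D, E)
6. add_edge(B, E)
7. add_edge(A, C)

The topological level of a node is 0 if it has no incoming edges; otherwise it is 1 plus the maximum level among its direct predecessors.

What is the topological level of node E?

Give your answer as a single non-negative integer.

Op 1: add_edge(D, C). Edges now: 1
Op 2: add_edge(D, G). Edges now: 2
Op 3: add_edge(C, F). Edges now: 3
Op 4: add_edge(A, E). Edges now: 4
Op 5: add_edge(D, E). Edges now: 5
Op 6: add_edge(B, E). Edges now: 6
Op 7: add_edge(A, C). Edges now: 7
Compute levels (Kahn BFS):
  sources (in-degree 0): A, B, D
  process A: level=0
    A->C: in-degree(C)=1, level(C)>=1
    A->E: in-degree(E)=2, level(E)>=1
  process B: level=0
    B->E: in-degree(E)=1, level(E)>=1
  process D: level=0
    D->C: in-degree(C)=0, level(C)=1, enqueue
    D->E: in-degree(E)=0, level(E)=1, enqueue
    D->G: in-degree(G)=0, level(G)=1, enqueue
  process C: level=1
    C->F: in-degree(F)=0, level(F)=2, enqueue
  process E: level=1
  process G: level=1
  process F: level=2
All levels: A:0, B:0, C:1, D:0, E:1, F:2, G:1
level(E) = 1

Answer: 1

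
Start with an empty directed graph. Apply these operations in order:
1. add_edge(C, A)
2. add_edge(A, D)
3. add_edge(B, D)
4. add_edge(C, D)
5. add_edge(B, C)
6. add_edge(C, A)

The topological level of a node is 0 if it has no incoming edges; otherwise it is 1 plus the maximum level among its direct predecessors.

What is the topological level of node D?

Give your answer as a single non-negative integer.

Op 1: add_edge(C, A). Edges now: 1
Op 2: add_edge(A, D). Edges now: 2
Op 3: add_edge(B, D). Edges now: 3
Op 4: add_edge(C, D). Edges now: 4
Op 5: add_edge(B, C). Edges now: 5
Op 6: add_edge(C, A) (duplicate, no change). Edges now: 5
Compute levels (Kahn BFS):
  sources (in-degree 0): B
  process B: level=0
    B->C: in-degree(C)=0, level(C)=1, enqueue
    B->D: in-degree(D)=2, level(D)>=1
  process C: level=1
    C->A: in-degree(A)=0, level(A)=2, enqueue
    C->D: in-degree(D)=1, level(D)>=2
  process A: level=2
    A->D: in-degree(D)=0, level(D)=3, enqueue
  process D: level=3
All levels: A:2, B:0, C:1, D:3
level(D) = 3

Answer: 3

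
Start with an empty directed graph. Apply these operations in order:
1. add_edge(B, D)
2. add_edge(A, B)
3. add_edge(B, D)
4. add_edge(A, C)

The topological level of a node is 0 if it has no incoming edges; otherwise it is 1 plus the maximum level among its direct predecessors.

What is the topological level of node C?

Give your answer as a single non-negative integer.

Answer: 1

Derivation:
Op 1: add_edge(B, D). Edges now: 1
Op 2: add_edge(A, B). Edges now: 2
Op 3: add_edge(B, D) (duplicate, no change). Edges now: 2
Op 4: add_edge(A, C). Edges now: 3
Compute levels (Kahn BFS):
  sources (in-degree 0): A
  process A: level=0
    A->B: in-degree(B)=0, level(B)=1, enqueue
    A->C: in-degree(C)=0, level(C)=1, enqueue
  process B: level=1
    B->D: in-degree(D)=0, level(D)=2, enqueue
  process C: level=1
  process D: level=2
All levels: A:0, B:1, C:1, D:2
level(C) = 1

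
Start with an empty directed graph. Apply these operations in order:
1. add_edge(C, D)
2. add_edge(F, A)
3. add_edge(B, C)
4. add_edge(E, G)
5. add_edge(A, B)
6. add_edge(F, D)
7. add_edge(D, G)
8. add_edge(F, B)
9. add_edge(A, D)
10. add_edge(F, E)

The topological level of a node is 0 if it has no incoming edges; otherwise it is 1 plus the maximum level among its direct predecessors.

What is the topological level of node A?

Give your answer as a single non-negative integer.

Answer: 1

Derivation:
Op 1: add_edge(C, D). Edges now: 1
Op 2: add_edge(F, A). Edges now: 2
Op 3: add_edge(B, C). Edges now: 3
Op 4: add_edge(E, G). Edges now: 4
Op 5: add_edge(A, B). Edges now: 5
Op 6: add_edge(F, D). Edges now: 6
Op 7: add_edge(D, G). Edges now: 7
Op 8: add_edge(F, B). Edges now: 8
Op 9: add_edge(A, D). Edges now: 9
Op 10: add_edge(F, E). Edges now: 10
Compute levels (Kahn BFS):
  sources (in-degree 0): F
  process F: level=0
    F->A: in-degree(A)=0, level(A)=1, enqueue
    F->B: in-degree(B)=1, level(B)>=1
    F->D: in-degree(D)=2, level(D)>=1
    F->E: in-degree(E)=0, level(E)=1, enqueue
  process A: level=1
    A->B: in-degree(B)=0, level(B)=2, enqueue
    A->D: in-degree(D)=1, level(D)>=2
  process E: level=1
    E->G: in-degree(G)=1, level(G)>=2
  process B: level=2
    B->C: in-degree(C)=0, level(C)=3, enqueue
  process C: level=3
    C->D: in-degree(D)=0, level(D)=4, enqueue
  process D: level=4
    D->G: in-degree(G)=0, level(G)=5, enqueue
  process G: level=5
All levels: A:1, B:2, C:3, D:4, E:1, F:0, G:5
level(A) = 1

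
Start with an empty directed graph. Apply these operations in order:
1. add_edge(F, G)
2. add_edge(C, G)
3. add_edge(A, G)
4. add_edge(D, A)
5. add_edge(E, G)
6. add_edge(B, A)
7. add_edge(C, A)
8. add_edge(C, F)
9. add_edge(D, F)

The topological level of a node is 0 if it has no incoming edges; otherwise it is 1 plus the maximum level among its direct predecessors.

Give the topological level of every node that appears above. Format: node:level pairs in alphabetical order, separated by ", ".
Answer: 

Answer: A:1, B:0, C:0, D:0, E:0, F:1, G:2

Derivation:
Op 1: add_edge(F, G). Edges now: 1
Op 2: add_edge(C, G). Edges now: 2
Op 3: add_edge(A, G). Edges now: 3
Op 4: add_edge(D, A). Edges now: 4
Op 5: add_edge(E, G). Edges now: 5
Op 6: add_edge(B, A). Edges now: 6
Op 7: add_edge(C, A). Edges now: 7
Op 8: add_edge(C, F). Edges now: 8
Op 9: add_edge(D, F). Edges now: 9
Compute levels (Kahn BFS):
  sources (in-degree 0): B, C, D, E
  process B: level=0
    B->A: in-degree(A)=2, level(A)>=1
  process C: level=0
    C->A: in-degree(A)=1, level(A)>=1
    C->F: in-degree(F)=1, level(F)>=1
    C->G: in-degree(G)=3, level(G)>=1
  process D: level=0
    D->A: in-degree(A)=0, level(A)=1, enqueue
    D->F: in-degree(F)=0, level(F)=1, enqueue
  process E: level=0
    E->G: in-degree(G)=2, level(G)>=1
  process A: level=1
    A->G: in-degree(G)=1, level(G)>=2
  process F: level=1
    F->G: in-degree(G)=0, level(G)=2, enqueue
  process G: level=2
All levels: A:1, B:0, C:0, D:0, E:0, F:1, G:2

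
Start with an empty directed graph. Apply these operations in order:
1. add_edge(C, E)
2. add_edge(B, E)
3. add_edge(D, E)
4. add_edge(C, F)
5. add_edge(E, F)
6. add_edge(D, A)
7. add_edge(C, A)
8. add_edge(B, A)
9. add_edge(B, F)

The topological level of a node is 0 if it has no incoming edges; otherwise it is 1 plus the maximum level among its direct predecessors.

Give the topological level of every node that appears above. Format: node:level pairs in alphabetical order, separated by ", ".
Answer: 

Answer: A:1, B:0, C:0, D:0, E:1, F:2

Derivation:
Op 1: add_edge(C, E). Edges now: 1
Op 2: add_edge(B, E). Edges now: 2
Op 3: add_edge(D, E). Edges now: 3
Op 4: add_edge(C, F). Edges now: 4
Op 5: add_edge(E, F). Edges now: 5
Op 6: add_edge(D, A). Edges now: 6
Op 7: add_edge(C, A). Edges now: 7
Op 8: add_edge(B, A). Edges now: 8
Op 9: add_edge(B, F). Edges now: 9
Compute levels (Kahn BFS):
  sources (in-degree 0): B, C, D
  process B: level=0
    B->A: in-degree(A)=2, level(A)>=1
    B->E: in-degree(E)=2, level(E)>=1
    B->F: in-degree(F)=2, level(F)>=1
  process C: level=0
    C->A: in-degree(A)=1, level(A)>=1
    C->E: in-degree(E)=1, level(E)>=1
    C->F: in-degree(F)=1, level(F)>=1
  process D: level=0
    D->A: in-degree(A)=0, level(A)=1, enqueue
    D->E: in-degree(E)=0, level(E)=1, enqueue
  process A: level=1
  process E: level=1
    E->F: in-degree(F)=0, level(F)=2, enqueue
  process F: level=2
All levels: A:1, B:0, C:0, D:0, E:1, F:2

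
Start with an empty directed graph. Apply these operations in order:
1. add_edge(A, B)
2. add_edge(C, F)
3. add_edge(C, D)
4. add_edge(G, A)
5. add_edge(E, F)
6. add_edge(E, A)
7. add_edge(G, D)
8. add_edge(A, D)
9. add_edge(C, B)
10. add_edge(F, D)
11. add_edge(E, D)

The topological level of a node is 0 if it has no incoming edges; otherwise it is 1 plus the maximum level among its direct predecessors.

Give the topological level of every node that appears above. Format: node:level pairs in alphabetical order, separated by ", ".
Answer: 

Op 1: add_edge(A, B). Edges now: 1
Op 2: add_edge(C, F). Edges now: 2
Op 3: add_edge(C, D). Edges now: 3
Op 4: add_edge(G, A). Edges now: 4
Op 5: add_edge(E, F). Edges now: 5
Op 6: add_edge(E, A). Edges now: 6
Op 7: add_edge(G, D). Edges now: 7
Op 8: add_edge(A, D). Edges now: 8
Op 9: add_edge(C, B). Edges now: 9
Op 10: add_edge(F, D). Edges now: 10
Op 11: add_edge(E, D). Edges now: 11
Compute levels (Kahn BFS):
  sources (in-degree 0): C, E, G
  process C: level=0
    C->B: in-degree(B)=1, level(B)>=1
    C->D: in-degree(D)=4, level(D)>=1
    C->F: in-degree(F)=1, level(F)>=1
  process E: level=0
    E->A: in-degree(A)=1, level(A)>=1
    E->D: in-degree(D)=3, level(D)>=1
    E->F: in-degree(F)=0, level(F)=1, enqueue
  process G: level=0
    G->A: in-degree(A)=0, level(A)=1, enqueue
    G->D: in-degree(D)=2, level(D)>=1
  process F: level=1
    F->D: in-degree(D)=1, level(D)>=2
  process A: level=1
    A->B: in-degree(B)=0, level(B)=2, enqueue
    A->D: in-degree(D)=0, level(D)=2, enqueue
  process B: level=2
  process D: level=2
All levels: A:1, B:2, C:0, D:2, E:0, F:1, G:0

Answer: A:1, B:2, C:0, D:2, E:0, F:1, G:0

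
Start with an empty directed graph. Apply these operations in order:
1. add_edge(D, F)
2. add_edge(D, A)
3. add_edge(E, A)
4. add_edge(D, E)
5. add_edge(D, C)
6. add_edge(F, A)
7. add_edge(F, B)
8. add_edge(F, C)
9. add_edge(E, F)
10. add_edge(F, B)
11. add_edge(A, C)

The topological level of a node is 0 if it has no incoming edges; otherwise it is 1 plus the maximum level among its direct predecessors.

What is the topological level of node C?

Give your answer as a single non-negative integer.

Op 1: add_edge(D, F). Edges now: 1
Op 2: add_edge(D, A). Edges now: 2
Op 3: add_edge(E, A). Edges now: 3
Op 4: add_edge(D, E). Edges now: 4
Op 5: add_edge(D, C). Edges now: 5
Op 6: add_edge(F, A). Edges now: 6
Op 7: add_edge(F, B). Edges now: 7
Op 8: add_edge(F, C). Edges now: 8
Op 9: add_edge(E, F). Edges now: 9
Op 10: add_edge(F, B) (duplicate, no change). Edges now: 9
Op 11: add_edge(A, C). Edges now: 10
Compute levels (Kahn BFS):
  sources (in-degree 0): D
  process D: level=0
    D->A: in-degree(A)=2, level(A)>=1
    D->C: in-degree(C)=2, level(C)>=1
    D->E: in-degree(E)=0, level(E)=1, enqueue
    D->F: in-degree(F)=1, level(F)>=1
  process E: level=1
    E->A: in-degree(A)=1, level(A)>=2
    E->F: in-degree(F)=0, level(F)=2, enqueue
  process F: level=2
    F->A: in-degree(A)=0, level(A)=3, enqueue
    F->B: in-degree(B)=0, level(B)=3, enqueue
    F->C: in-degree(C)=1, level(C)>=3
  process A: level=3
    A->C: in-degree(C)=0, level(C)=4, enqueue
  process B: level=3
  process C: level=4
All levels: A:3, B:3, C:4, D:0, E:1, F:2
level(C) = 4

Answer: 4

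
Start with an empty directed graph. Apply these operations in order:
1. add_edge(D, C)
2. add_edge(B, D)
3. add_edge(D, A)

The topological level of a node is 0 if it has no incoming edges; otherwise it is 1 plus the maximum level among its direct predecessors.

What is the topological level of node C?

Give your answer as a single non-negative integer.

Op 1: add_edge(D, C). Edges now: 1
Op 2: add_edge(B, D). Edges now: 2
Op 3: add_edge(D, A). Edges now: 3
Compute levels (Kahn BFS):
  sources (in-degree 0): B
  process B: level=0
    B->D: in-degree(D)=0, level(D)=1, enqueue
  process D: level=1
    D->A: in-degree(A)=0, level(A)=2, enqueue
    D->C: in-degree(C)=0, level(C)=2, enqueue
  process A: level=2
  process C: level=2
All levels: A:2, B:0, C:2, D:1
level(C) = 2

Answer: 2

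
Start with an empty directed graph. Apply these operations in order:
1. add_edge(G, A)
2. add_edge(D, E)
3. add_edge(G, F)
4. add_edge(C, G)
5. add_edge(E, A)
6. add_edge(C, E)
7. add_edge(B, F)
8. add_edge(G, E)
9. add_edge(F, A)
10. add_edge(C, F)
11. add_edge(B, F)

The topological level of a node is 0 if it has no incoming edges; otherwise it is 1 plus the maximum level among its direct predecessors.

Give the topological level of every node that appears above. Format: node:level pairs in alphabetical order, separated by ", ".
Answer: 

Answer: A:3, B:0, C:0, D:0, E:2, F:2, G:1

Derivation:
Op 1: add_edge(G, A). Edges now: 1
Op 2: add_edge(D, E). Edges now: 2
Op 3: add_edge(G, F). Edges now: 3
Op 4: add_edge(C, G). Edges now: 4
Op 5: add_edge(E, A). Edges now: 5
Op 6: add_edge(C, E). Edges now: 6
Op 7: add_edge(B, F). Edges now: 7
Op 8: add_edge(G, E). Edges now: 8
Op 9: add_edge(F, A). Edges now: 9
Op 10: add_edge(C, F). Edges now: 10
Op 11: add_edge(B, F) (duplicate, no change). Edges now: 10
Compute levels (Kahn BFS):
  sources (in-degree 0): B, C, D
  process B: level=0
    B->F: in-degree(F)=2, level(F)>=1
  process C: level=0
    C->E: in-degree(E)=2, level(E)>=1
    C->F: in-degree(F)=1, level(F)>=1
    C->G: in-degree(G)=0, level(G)=1, enqueue
  process D: level=0
    D->E: in-degree(E)=1, level(E)>=1
  process G: level=1
    G->A: in-degree(A)=2, level(A)>=2
    G->E: in-degree(E)=0, level(E)=2, enqueue
    G->F: in-degree(F)=0, level(F)=2, enqueue
  process E: level=2
    E->A: in-degree(A)=1, level(A)>=3
  process F: level=2
    F->A: in-degree(A)=0, level(A)=3, enqueue
  process A: level=3
All levels: A:3, B:0, C:0, D:0, E:2, F:2, G:1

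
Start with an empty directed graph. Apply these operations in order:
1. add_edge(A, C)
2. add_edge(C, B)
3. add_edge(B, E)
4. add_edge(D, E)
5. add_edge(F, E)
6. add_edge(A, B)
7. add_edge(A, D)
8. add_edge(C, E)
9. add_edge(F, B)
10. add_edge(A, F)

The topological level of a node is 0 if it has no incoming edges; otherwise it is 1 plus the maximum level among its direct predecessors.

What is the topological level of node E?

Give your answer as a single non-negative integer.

Answer: 3

Derivation:
Op 1: add_edge(A, C). Edges now: 1
Op 2: add_edge(C, B). Edges now: 2
Op 3: add_edge(B, E). Edges now: 3
Op 4: add_edge(D, E). Edges now: 4
Op 5: add_edge(F, E). Edges now: 5
Op 6: add_edge(A, B). Edges now: 6
Op 7: add_edge(A, D). Edges now: 7
Op 8: add_edge(C, E). Edges now: 8
Op 9: add_edge(F, B). Edges now: 9
Op 10: add_edge(A, F). Edges now: 10
Compute levels (Kahn BFS):
  sources (in-degree 0): A
  process A: level=0
    A->B: in-degree(B)=2, level(B)>=1
    A->C: in-degree(C)=0, level(C)=1, enqueue
    A->D: in-degree(D)=0, level(D)=1, enqueue
    A->F: in-degree(F)=0, level(F)=1, enqueue
  process C: level=1
    C->B: in-degree(B)=1, level(B)>=2
    C->E: in-degree(E)=3, level(E)>=2
  process D: level=1
    D->E: in-degree(E)=2, level(E)>=2
  process F: level=1
    F->B: in-degree(B)=0, level(B)=2, enqueue
    F->E: in-degree(E)=1, level(E)>=2
  process B: level=2
    B->E: in-degree(E)=0, level(E)=3, enqueue
  process E: level=3
All levels: A:0, B:2, C:1, D:1, E:3, F:1
level(E) = 3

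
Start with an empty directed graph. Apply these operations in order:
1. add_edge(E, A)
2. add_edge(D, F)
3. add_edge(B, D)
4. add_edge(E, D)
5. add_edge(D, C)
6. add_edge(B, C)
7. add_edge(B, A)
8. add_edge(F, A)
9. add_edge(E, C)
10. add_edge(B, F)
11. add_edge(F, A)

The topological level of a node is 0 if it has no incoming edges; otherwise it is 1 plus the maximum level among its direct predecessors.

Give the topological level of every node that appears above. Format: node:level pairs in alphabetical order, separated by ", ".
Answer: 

Answer: A:3, B:0, C:2, D:1, E:0, F:2

Derivation:
Op 1: add_edge(E, A). Edges now: 1
Op 2: add_edge(D, F). Edges now: 2
Op 3: add_edge(B, D). Edges now: 3
Op 4: add_edge(E, D). Edges now: 4
Op 5: add_edge(D, C). Edges now: 5
Op 6: add_edge(B, C). Edges now: 6
Op 7: add_edge(B, A). Edges now: 7
Op 8: add_edge(F, A). Edges now: 8
Op 9: add_edge(E, C). Edges now: 9
Op 10: add_edge(B, F). Edges now: 10
Op 11: add_edge(F, A) (duplicate, no change). Edges now: 10
Compute levels (Kahn BFS):
  sources (in-degree 0): B, E
  process B: level=0
    B->A: in-degree(A)=2, level(A)>=1
    B->C: in-degree(C)=2, level(C)>=1
    B->D: in-degree(D)=1, level(D)>=1
    B->F: in-degree(F)=1, level(F)>=1
  process E: level=0
    E->A: in-degree(A)=1, level(A)>=1
    E->C: in-degree(C)=1, level(C)>=1
    E->D: in-degree(D)=0, level(D)=1, enqueue
  process D: level=1
    D->C: in-degree(C)=0, level(C)=2, enqueue
    D->F: in-degree(F)=0, level(F)=2, enqueue
  process C: level=2
  process F: level=2
    F->A: in-degree(A)=0, level(A)=3, enqueue
  process A: level=3
All levels: A:3, B:0, C:2, D:1, E:0, F:2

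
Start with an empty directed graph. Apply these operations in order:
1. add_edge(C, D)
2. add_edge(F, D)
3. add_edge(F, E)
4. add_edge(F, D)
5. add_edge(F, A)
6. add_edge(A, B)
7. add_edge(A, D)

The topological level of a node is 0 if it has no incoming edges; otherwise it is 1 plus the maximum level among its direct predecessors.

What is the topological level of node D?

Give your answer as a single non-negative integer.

Answer: 2

Derivation:
Op 1: add_edge(C, D). Edges now: 1
Op 2: add_edge(F, D). Edges now: 2
Op 3: add_edge(F, E). Edges now: 3
Op 4: add_edge(F, D) (duplicate, no change). Edges now: 3
Op 5: add_edge(F, A). Edges now: 4
Op 6: add_edge(A, B). Edges now: 5
Op 7: add_edge(A, D). Edges now: 6
Compute levels (Kahn BFS):
  sources (in-degree 0): C, F
  process C: level=0
    C->D: in-degree(D)=2, level(D)>=1
  process F: level=0
    F->A: in-degree(A)=0, level(A)=1, enqueue
    F->D: in-degree(D)=1, level(D)>=1
    F->E: in-degree(E)=0, level(E)=1, enqueue
  process A: level=1
    A->B: in-degree(B)=0, level(B)=2, enqueue
    A->D: in-degree(D)=0, level(D)=2, enqueue
  process E: level=1
  process B: level=2
  process D: level=2
All levels: A:1, B:2, C:0, D:2, E:1, F:0
level(D) = 2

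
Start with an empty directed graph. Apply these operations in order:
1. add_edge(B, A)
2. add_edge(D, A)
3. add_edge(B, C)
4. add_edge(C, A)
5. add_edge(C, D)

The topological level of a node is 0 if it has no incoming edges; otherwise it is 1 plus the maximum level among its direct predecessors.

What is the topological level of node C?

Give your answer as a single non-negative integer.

Answer: 1

Derivation:
Op 1: add_edge(B, A). Edges now: 1
Op 2: add_edge(D, A). Edges now: 2
Op 3: add_edge(B, C). Edges now: 3
Op 4: add_edge(C, A). Edges now: 4
Op 5: add_edge(C, D). Edges now: 5
Compute levels (Kahn BFS):
  sources (in-degree 0): B
  process B: level=0
    B->A: in-degree(A)=2, level(A)>=1
    B->C: in-degree(C)=0, level(C)=1, enqueue
  process C: level=1
    C->A: in-degree(A)=1, level(A)>=2
    C->D: in-degree(D)=0, level(D)=2, enqueue
  process D: level=2
    D->A: in-degree(A)=0, level(A)=3, enqueue
  process A: level=3
All levels: A:3, B:0, C:1, D:2
level(C) = 1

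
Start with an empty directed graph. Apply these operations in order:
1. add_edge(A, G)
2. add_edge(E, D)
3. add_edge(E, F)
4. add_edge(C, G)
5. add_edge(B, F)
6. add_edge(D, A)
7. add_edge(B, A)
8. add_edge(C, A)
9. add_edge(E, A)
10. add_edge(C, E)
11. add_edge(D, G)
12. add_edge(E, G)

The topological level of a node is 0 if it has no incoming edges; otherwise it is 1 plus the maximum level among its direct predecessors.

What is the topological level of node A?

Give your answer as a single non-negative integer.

Answer: 3

Derivation:
Op 1: add_edge(A, G). Edges now: 1
Op 2: add_edge(E, D). Edges now: 2
Op 3: add_edge(E, F). Edges now: 3
Op 4: add_edge(C, G). Edges now: 4
Op 5: add_edge(B, F). Edges now: 5
Op 6: add_edge(D, A). Edges now: 6
Op 7: add_edge(B, A). Edges now: 7
Op 8: add_edge(C, A). Edges now: 8
Op 9: add_edge(E, A). Edges now: 9
Op 10: add_edge(C, E). Edges now: 10
Op 11: add_edge(D, G). Edges now: 11
Op 12: add_edge(E, G). Edges now: 12
Compute levels (Kahn BFS):
  sources (in-degree 0): B, C
  process B: level=0
    B->A: in-degree(A)=3, level(A)>=1
    B->F: in-degree(F)=1, level(F)>=1
  process C: level=0
    C->A: in-degree(A)=2, level(A)>=1
    C->E: in-degree(E)=0, level(E)=1, enqueue
    C->G: in-degree(G)=3, level(G)>=1
  process E: level=1
    E->A: in-degree(A)=1, level(A)>=2
    E->D: in-degree(D)=0, level(D)=2, enqueue
    E->F: in-degree(F)=0, level(F)=2, enqueue
    E->G: in-degree(G)=2, level(G)>=2
  process D: level=2
    D->A: in-degree(A)=0, level(A)=3, enqueue
    D->G: in-degree(G)=1, level(G)>=3
  process F: level=2
  process A: level=3
    A->G: in-degree(G)=0, level(G)=4, enqueue
  process G: level=4
All levels: A:3, B:0, C:0, D:2, E:1, F:2, G:4
level(A) = 3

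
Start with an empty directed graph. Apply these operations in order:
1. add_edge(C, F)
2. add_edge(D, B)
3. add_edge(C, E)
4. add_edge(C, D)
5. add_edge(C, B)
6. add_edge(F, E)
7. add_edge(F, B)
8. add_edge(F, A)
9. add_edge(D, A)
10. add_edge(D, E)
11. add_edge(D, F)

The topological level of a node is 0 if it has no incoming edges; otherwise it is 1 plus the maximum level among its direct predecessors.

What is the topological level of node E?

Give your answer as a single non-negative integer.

Answer: 3

Derivation:
Op 1: add_edge(C, F). Edges now: 1
Op 2: add_edge(D, B). Edges now: 2
Op 3: add_edge(C, E). Edges now: 3
Op 4: add_edge(C, D). Edges now: 4
Op 5: add_edge(C, B). Edges now: 5
Op 6: add_edge(F, E). Edges now: 6
Op 7: add_edge(F, B). Edges now: 7
Op 8: add_edge(F, A). Edges now: 8
Op 9: add_edge(D, A). Edges now: 9
Op 10: add_edge(D, E). Edges now: 10
Op 11: add_edge(D, F). Edges now: 11
Compute levels (Kahn BFS):
  sources (in-degree 0): C
  process C: level=0
    C->B: in-degree(B)=2, level(B)>=1
    C->D: in-degree(D)=0, level(D)=1, enqueue
    C->E: in-degree(E)=2, level(E)>=1
    C->F: in-degree(F)=1, level(F)>=1
  process D: level=1
    D->A: in-degree(A)=1, level(A)>=2
    D->B: in-degree(B)=1, level(B)>=2
    D->E: in-degree(E)=1, level(E)>=2
    D->F: in-degree(F)=0, level(F)=2, enqueue
  process F: level=2
    F->A: in-degree(A)=0, level(A)=3, enqueue
    F->B: in-degree(B)=0, level(B)=3, enqueue
    F->E: in-degree(E)=0, level(E)=3, enqueue
  process A: level=3
  process B: level=3
  process E: level=3
All levels: A:3, B:3, C:0, D:1, E:3, F:2
level(E) = 3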